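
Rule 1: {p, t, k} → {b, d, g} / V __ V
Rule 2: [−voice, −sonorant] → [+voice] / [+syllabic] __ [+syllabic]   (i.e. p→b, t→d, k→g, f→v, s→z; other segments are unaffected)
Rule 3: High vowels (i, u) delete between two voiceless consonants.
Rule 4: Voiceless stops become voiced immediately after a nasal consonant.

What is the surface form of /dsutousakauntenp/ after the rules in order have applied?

dsudouzagaundenb

Rule 1 (intervocalic voicing): /t/ is a voiceless stop between vowels /u/ and /o/, so it voices to [d]. /k/ is a voiceless stop between vowels /a/ and /a/, so it voices to [g]. /dsutousakauntenp/ → dsudousagauntenp.
Rule 2 (intervocalic voicing): /s/ is a voiceless obstruent between vowels /u/ and /a/, so it voices to [z]. /dsudousagauntenp/ → dsudouzagauntenp.
Rule 3 (high vowel syncope): no segment meets the environment; /dsudouzagauntenp/ is unchanged.
Rule 4 (post-nasal voicing): /t/ is a voiceless stop immediately after the nasal /n/, so it voices to [d]. /p/ is a voiceless stop immediately after the nasal /n/, so it voices to [b]. /dsudouzagauntenp/ → dsudouzagaundenb.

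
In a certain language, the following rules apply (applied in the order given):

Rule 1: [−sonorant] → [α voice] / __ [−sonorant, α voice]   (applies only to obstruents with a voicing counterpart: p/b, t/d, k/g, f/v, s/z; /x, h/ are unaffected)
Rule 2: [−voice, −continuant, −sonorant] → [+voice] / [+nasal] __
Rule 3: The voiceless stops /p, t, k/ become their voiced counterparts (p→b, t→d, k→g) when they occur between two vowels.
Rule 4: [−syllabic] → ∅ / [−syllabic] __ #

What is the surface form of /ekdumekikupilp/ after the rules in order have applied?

egdumegigubil

Rule 1 (regressive voicing assimilation): /k/ precedes the voiced obstruent /d/, so it voices to [g] by assimilation. /ekdumekikupilp/ → egdumekikupilp.
Rule 2 (post-nasal voicing): no segment meets the environment; /egdumekikupilp/ is unchanged.
Rule 3 (intervocalic voicing): /k/ is a voiceless stop between vowels /e/ and /i/, so it voices to [g]. /k/ is a voiceless stop between vowels /i/ and /u/, so it voices to [g]. /p/ is a voiceless stop between vowels /u/ and /i/, so it voices to [b]. /egdumekikupilp/ → egdumegigubilp.
Rule 4 (final cluster simplification): /p/ is the second consonant of a word-final cluster /lp/, so it deletes. /egdumegigubilp/ → egdumegigubil.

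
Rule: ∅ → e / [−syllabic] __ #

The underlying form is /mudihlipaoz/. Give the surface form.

the form ends in the consonant /z/, so [e] is inserted word-finally.
Surface form: [mudihlipaoze].

mudihlipaoze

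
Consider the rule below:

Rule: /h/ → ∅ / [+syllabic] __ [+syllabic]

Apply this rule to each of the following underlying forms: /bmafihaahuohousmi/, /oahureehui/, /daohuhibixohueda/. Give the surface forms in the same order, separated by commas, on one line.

/bmafihaahuohousmi/: /h/ occurs between vowels /i/ and /a/, so it deletes. /h/ occurs between vowels /a/ and /u/, so it deletes. /h/ occurs between vowels /o/ and /o/, so it deletes. → [bmafiaauoousmi].
/oahureehui/: /h/ occurs between vowels /a/ and /u/, so it deletes. /h/ occurs between vowels /e/ and /u/, so it deletes. → [oaureeui].
/daohuhibixohueda/: /h/ occurs between vowels /o/ and /u/, so it deletes. /h/ occurs between vowels /u/ and /i/, so it deletes. /h/ occurs between vowels /o/ and /u/, so it deletes. → [daouibixoueda].

bmafiaauoousmi, oaureeui, daouibixoueda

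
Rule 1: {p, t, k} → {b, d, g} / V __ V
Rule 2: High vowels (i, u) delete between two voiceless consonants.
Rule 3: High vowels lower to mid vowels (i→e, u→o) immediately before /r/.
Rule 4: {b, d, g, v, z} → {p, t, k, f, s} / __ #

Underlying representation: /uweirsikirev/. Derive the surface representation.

Rule 1 (intervocalic voicing): /k/ is a voiceless stop between vowels /i/ and /i/, so it voices to [g]. /uweirsikirev/ → uweirsigirev.
Rule 2 (high vowel syncope): no segment meets the environment; /uweirsigirev/ is unchanged.
Rule 3 (pre-rhotic lowering): /i/ is a high vowel immediately before /r/, so it lowers to [e]. /i/ is a high vowel immediately before /r/, so it lowers to [e]. /uweirsigirev/ → uweersigerev.
Rule 4 (final devoicing): /v/ is a voiced obstruent in word-final position, so it devoices to [f]. /uweersigerev/ → uweersigeref.

uweersigeref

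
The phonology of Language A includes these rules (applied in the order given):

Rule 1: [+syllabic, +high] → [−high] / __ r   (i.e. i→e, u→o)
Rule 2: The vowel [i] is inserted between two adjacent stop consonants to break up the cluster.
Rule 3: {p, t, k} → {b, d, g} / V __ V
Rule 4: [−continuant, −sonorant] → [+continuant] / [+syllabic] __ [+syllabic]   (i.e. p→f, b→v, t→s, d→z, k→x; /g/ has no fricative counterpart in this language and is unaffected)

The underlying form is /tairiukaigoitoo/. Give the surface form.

taeriugaigoizoo

Rule 1 (pre-rhotic lowering): /i/ is a high vowel immediately before /r/, so it lowers to [e]. /tairiukaigoitoo/ → taeriukaigoitoo.
Rule 2 (stop-cluster i-epenthesis): no segment meets the environment; /taeriukaigoitoo/ is unchanged.
Rule 3 (intervocalic voicing): /k/ is a voiceless stop between vowels /u/ and /a/, so it voices to [g]. /t/ is a voiceless stop between vowels /i/ and /o/, so it voices to [d]. /taeriukaigoitoo/ → taeriugaigoidoo.
Rule 4 (intervocalic spirantization): /d/ is a stop between vowels /i/ and /o/, so it spirantizes to the fricative [z]. /taeriugaigoidoo/ → taeriugaigoizoo.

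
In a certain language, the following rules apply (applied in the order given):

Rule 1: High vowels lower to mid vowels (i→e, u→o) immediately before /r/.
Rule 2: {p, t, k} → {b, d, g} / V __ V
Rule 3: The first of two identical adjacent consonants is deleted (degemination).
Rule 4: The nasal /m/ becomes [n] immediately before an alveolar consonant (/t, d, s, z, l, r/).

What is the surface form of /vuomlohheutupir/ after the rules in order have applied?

vuonloheuduber

Rule 1 (pre-rhotic lowering): /i/ is a high vowel immediately before /r/, so it lowers to [e]. /vuomlohheutupir/ → vuomlohheutuper.
Rule 2 (intervocalic voicing): /t/ is a voiceless stop between vowels /u/ and /u/, so it voices to [d]. /p/ is a voiceless stop between vowels /u/ and /e/, so it voices to [b]. /vuomlohheutuper/ → vuomlohheuduber.
Rule 3 (degemination): /hh/ is a geminate; the first /h/ deletes. /vuomlohheuduber/ → vuomloheuduber.
Rule 4 (nasal place assimilation): /m/ precedes the alveolar consonant /l/, so it assimilates in place to [n]. /vuomloheuduber/ → vuonloheuduber.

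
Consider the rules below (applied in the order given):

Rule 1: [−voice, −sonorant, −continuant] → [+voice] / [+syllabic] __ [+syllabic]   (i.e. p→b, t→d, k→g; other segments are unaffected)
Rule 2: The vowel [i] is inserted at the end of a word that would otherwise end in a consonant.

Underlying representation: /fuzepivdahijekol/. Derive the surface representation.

Rule 1 (intervocalic voicing): /p/ is a voiceless stop between vowels /e/ and /i/, so it voices to [b]. /k/ is a voiceless stop between vowels /e/ and /o/, so it voices to [g]. /fuzepivdahijekol/ → fuzebivdahijegol.
Rule 2 (final i-epenthesis): the form ends in the consonant /l/, so [i] is inserted word-finally. /fuzebivdahijegol/ → fuzebivdahijegoli.

fuzebivdahijegoli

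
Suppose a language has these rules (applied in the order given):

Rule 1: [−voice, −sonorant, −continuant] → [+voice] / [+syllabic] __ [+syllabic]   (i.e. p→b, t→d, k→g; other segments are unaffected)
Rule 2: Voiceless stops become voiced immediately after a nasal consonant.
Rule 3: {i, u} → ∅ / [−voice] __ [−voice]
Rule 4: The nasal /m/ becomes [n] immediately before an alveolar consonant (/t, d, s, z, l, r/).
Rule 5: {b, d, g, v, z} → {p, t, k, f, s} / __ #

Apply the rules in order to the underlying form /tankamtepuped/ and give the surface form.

tangandebubet

Rule 1 (intervocalic voicing): /p/ is a voiceless stop between vowels /e/ and /u/, so it voices to [b]. /p/ is a voiceless stop between vowels /u/ and /e/, so it voices to [b]. /tankamtepuped/ → tankamtebubed.
Rule 2 (post-nasal voicing): /k/ is a voiceless stop immediately after the nasal /n/, so it voices to [g]. /t/ is a voiceless stop immediately after the nasal /m/, so it voices to [d]. /tankamtebubed/ → tangamdebubed.
Rule 3 (high vowel syncope): no segment meets the environment; /tangamdebubed/ is unchanged.
Rule 4 (nasal place assimilation): /m/ precedes the alveolar consonant /d/, so it assimilates in place to [n]. /tangamdebubed/ → tangandebubed.
Rule 5 (final devoicing): /d/ is a voiced obstruent in word-final position, so it devoices to [t]. /tangandebubed/ → tangandebubet.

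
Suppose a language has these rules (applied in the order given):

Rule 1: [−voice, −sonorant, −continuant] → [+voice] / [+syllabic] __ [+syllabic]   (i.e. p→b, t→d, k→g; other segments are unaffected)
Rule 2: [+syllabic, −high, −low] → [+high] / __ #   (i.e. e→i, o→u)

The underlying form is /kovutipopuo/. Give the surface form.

kovudibobuu

Rule 1 (intervocalic voicing): /t/ is a voiceless stop between vowels /u/ and /i/, so it voices to [d]. /p/ is a voiceless stop between vowels /i/ and /o/, so it voices to [b]. /p/ is a voiceless stop between vowels /o/ and /u/, so it voices to [b]. /kovutipopuo/ → kovudibobuo.
Rule 2 (final vowel raising): /o/ is a mid vowel in word-final position, so it raises to [u]. /kovudibobuo/ → kovudibobuu.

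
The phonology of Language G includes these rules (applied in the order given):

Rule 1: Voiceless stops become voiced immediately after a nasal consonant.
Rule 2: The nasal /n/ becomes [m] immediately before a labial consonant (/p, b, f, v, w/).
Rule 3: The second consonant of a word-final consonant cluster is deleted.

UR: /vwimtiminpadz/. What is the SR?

vwimdimimbad

Rule 1 (post-nasal voicing): /t/ is a voiceless stop immediately after the nasal /m/, so it voices to [d]. /p/ is a voiceless stop immediately after the nasal /n/, so it voices to [b]. /vwimtiminpadz/ → vwimdiminbadz.
Rule 2 (nasal place assimilation): /n/ precedes the labial consonant /b/, so it assimilates in place to [m]. /vwimdiminbadz/ → vwimdimimbadz.
Rule 3 (final cluster simplification): /z/ is the second consonant of a word-final cluster /dz/, so it deletes. /vwimdimimbadz/ → vwimdimimbad.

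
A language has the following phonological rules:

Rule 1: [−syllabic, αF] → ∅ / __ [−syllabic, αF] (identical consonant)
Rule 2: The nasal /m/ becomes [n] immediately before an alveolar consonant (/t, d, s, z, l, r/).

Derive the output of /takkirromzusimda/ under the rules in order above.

takironzusinda

Rule 1 (degemination): /kk/ is a geminate; the first /k/ deletes. /rr/ is a geminate; the first /r/ deletes. /takkirromzusimda/ → takiromzusimda.
Rule 2 (nasal place assimilation): /m/ precedes the alveolar consonant /z/, so it assimilates in place to [n]. /m/ precedes the alveolar consonant /d/, so it assimilates in place to [n]. /takiromzusimda/ → takironzusinda.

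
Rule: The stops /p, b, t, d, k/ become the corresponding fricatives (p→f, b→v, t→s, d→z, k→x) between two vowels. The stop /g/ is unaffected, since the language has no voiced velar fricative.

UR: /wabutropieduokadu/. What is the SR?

wavutrofiezuoxazu

Scanning /wabutropieduokadu/: /b/ is a stop between vowels /a/ and /u/, so it spirantizes to the fricative [v]; /t/ at position 5 is not in the conditioning environment; /p/ is a stop between vowels /o/ and /i/, so it spirantizes to the fricative [f]; /d/ is a stop between vowels /e/ and /u/, so it spirantizes to the fricative [z]; /k/ is a stop between vowels /o/ and /a/, so it spirantizes to the fricative [x]; /d/ is a stop between vowels /a/ and /u/, so it spirantizes to the fricative [z].
Result: [wavutrofiezuoxazu].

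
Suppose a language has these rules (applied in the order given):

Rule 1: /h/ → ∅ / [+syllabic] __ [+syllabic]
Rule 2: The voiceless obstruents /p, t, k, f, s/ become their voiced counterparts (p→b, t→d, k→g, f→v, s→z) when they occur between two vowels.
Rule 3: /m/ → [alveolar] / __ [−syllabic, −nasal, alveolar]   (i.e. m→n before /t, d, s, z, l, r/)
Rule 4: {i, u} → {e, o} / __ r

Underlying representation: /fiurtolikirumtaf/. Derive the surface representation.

Rule 1 (intervocalic h-deletion): no segment meets the environment; /fiurtolikirumtaf/ is unchanged.
Rule 2 (intervocalic voicing): /k/ is a voiceless obstruent between vowels /i/ and /i/, so it voices to [g]. /fiurtolikirumtaf/ → fiurtoligirumtaf.
Rule 3 (nasal place assimilation): /m/ precedes the alveolar consonant /t/, so it assimilates in place to [n]. /fiurtoligirumtaf/ → fiurtoligiruntaf.
Rule 4 (pre-rhotic lowering): /u/ is a high vowel immediately before /r/, so it lowers to [o]. /i/ is a high vowel immediately before /r/, so it lowers to [e]. /fiurtoligiruntaf/ → fiortoligeruntaf.

fiortoligeruntaf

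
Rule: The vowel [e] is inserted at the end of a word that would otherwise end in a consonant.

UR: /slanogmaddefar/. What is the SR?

slanogmaddefare

the form ends in the consonant /r/, so [e] is inserted word-finally.
Surface form: [slanogmaddefare].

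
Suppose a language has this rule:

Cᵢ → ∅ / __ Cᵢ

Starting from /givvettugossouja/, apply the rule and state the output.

givetugosouja

/vv/ is a geminate; the first /v/ deletes.
/tt/ is a geminate; the first /t/ deletes.
/ss/ is a geminate; the first /s/ deletes.
The other instances of /g/, /v/, /t/, /s/, /j/ do not occur in the required environment and remain unchanged.
Surface form: [givetugosouja].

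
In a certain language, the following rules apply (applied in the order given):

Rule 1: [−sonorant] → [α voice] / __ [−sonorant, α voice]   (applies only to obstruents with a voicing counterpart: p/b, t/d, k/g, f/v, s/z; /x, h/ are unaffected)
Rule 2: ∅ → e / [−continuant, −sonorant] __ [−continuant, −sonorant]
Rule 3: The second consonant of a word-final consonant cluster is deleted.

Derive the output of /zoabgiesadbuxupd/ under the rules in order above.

Rule 1 (regressive voicing assimilation): /p/ precedes the voiced obstruent /d/, so it voices to [b] by assimilation. /zoabgiesadbuxupd/ → zoabgiesadbuxubd.
Rule 2 (stop-cluster e-epenthesis): /b/ and /g/ form a stop–stop cluster, so [e] is inserted between them. /d/ and /b/ form a stop–stop cluster, so [e] is inserted between them. /b/ and /d/ form a stop–stop cluster, so [e] is inserted between them. /zoabgiesadbuxubd/ → zoabegiesadebuxubed.
Rule 3 (final cluster simplification): no segment meets the environment; /zoabegiesadebuxubed/ is unchanged.

zoabegiesadebuxubed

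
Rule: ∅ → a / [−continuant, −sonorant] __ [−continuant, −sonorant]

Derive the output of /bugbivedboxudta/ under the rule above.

bugabivedaboxudata

/g/ and /b/ form a stop–stop cluster, so [a] is inserted between them.
/d/ and /b/ form a stop–stop cluster, so [a] is inserted between them.
/d/ and /t/ form a stop–stop cluster, so [a] is inserted between them.
Surface form: [bugabivedaboxudata].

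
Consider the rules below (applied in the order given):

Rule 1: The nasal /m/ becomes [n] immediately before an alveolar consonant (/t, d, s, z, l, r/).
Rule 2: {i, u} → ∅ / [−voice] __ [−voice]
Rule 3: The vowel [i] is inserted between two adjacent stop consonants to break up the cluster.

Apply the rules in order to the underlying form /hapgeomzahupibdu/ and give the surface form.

Rule 1 (nasal place assimilation): /m/ precedes the alveolar consonant /z/, so it assimilates in place to [n]. /hapgeomzahupibdu/ → hapgeonzahupibdu.
Rule 2 (high vowel syncope): /u/ is a high vowel flanked by voiceless consonants /h/ and /p/, so it deletes. /hapgeonzahupibdu/ → hapgeonzahpibdu.
Rule 3 (stop-cluster i-epenthesis): /p/ and /g/ form a stop–stop cluster, so [i] is inserted between them. /b/ and /d/ form a stop–stop cluster, so [i] is inserted between them. /hapgeonzahpibdu/ → hapigeonzahpibidu.

hapigeonzahpibidu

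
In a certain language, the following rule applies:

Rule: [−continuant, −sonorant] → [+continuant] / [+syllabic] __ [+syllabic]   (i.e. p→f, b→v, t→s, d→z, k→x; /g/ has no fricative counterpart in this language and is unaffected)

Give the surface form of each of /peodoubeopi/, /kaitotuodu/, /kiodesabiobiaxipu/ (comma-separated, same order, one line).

/peodoubeopi/: /d/ is a stop between vowels /o/ and /o/, so it spirantizes to the fricative [z]. /b/ is a stop between vowels /u/ and /e/, so it spirantizes to the fricative [v]. /p/ is a stop between vowels /o/ and /i/, so it spirantizes to the fricative [f]. → [peozouveofi].
/kaitotuodu/: /t/ is a stop between vowels /i/ and /o/, so it spirantizes to the fricative [s]. /t/ is a stop between vowels /o/ and /u/, so it spirantizes to the fricative [s]. /d/ is a stop between vowels /o/ and /u/, so it spirantizes to the fricative [z]. → [kaisosuozu].
/kiodesabiobiaxipu/: /d/ is a stop between vowels /o/ and /e/, so it spirantizes to the fricative [z]. /b/ is a stop between vowels /a/ and /i/, so it spirantizes to the fricative [v]. /b/ is a stop between vowels /o/ and /i/, so it spirantizes to the fricative [v]. /p/ is a stop between vowels /i/ and /u/, so it spirantizes to the fricative [f]. → [kiozesavioviaxifu].

peozouveofi, kaisosuozu, kiozesavioviaxifu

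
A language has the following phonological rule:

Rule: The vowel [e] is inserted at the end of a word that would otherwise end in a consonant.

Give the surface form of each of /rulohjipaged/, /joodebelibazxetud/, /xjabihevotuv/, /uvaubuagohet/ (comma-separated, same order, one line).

/rulohjipaged/: the form ends in the consonant /d/, so [e] is inserted word-finally. → [rulohjipagede].
/joodebelibazxetud/: the form ends in the consonant /d/, so [e] is inserted word-finally. → [joodebelibazxetude].
/xjabihevotuv/: the form ends in the consonant /v/, so [e] is inserted word-finally. → [xjabihevotuve].
/uvaubuagohet/: the form ends in the consonant /t/, so [e] is inserted word-finally. → [uvaubuagohete].

rulohjipagede, joodebelibazxetude, xjabihevotuve, uvaubuagohete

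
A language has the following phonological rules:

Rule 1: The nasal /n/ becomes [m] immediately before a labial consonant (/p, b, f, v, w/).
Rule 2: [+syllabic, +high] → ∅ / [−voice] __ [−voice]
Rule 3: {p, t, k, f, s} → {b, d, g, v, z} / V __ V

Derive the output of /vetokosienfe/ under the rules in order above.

Rule 1 (nasal place assimilation): /n/ precedes the labial consonant /f/, so it assimilates in place to [m]. /vetokosienfe/ → vetokosiemfe.
Rule 2 (high vowel syncope): no segment meets the environment; /vetokosiemfe/ is unchanged.
Rule 3 (intervocalic voicing): /t/ is a voiceless obstruent between vowels /e/ and /o/, so it voices to [d]. /k/ is a voiceless obstruent between vowels /o/ and /o/, so it voices to [g]. /s/ is a voiceless obstruent between vowels /o/ and /i/, so it voices to [z]. /vetokosiemfe/ → vedogoziemfe.

vedogoziemfe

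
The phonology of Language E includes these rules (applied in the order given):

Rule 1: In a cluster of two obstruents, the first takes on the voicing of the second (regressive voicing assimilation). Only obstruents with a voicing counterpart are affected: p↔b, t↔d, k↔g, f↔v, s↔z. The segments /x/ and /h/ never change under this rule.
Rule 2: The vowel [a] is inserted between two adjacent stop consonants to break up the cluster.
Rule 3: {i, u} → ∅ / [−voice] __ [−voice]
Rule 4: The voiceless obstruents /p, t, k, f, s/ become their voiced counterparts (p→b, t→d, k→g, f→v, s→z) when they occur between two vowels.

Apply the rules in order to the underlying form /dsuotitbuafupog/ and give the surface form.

Rule 1 (regressive voicing assimilation): /d/ precedes the voiceless obstruent /s/, so it devoices to [t] by assimilation. /t/ precedes the voiced obstruent /b/, so it voices to [d] by assimilation. /dsuotitbuafupog/ → tsuotidbuafupog.
Rule 2 (stop-cluster a-epenthesis): /d/ and /b/ form a stop–stop cluster, so [a] is inserted between them. /tsuotidbuafupog/ → tsuotidabuafupog.
Rule 3 (high vowel syncope): /u/ is a high vowel flanked by voiceless consonants /f/ and /p/, so it deletes. /tsuotidabuafupog/ → tsuotidabuafpog.
Rule 4 (intervocalic voicing): /t/ is a voiceless obstruent between vowels /o/ and /i/, so it voices to [d]. /tsuotidabuafpog/ → tsuodidabuafpog.

tsuodidabuafpog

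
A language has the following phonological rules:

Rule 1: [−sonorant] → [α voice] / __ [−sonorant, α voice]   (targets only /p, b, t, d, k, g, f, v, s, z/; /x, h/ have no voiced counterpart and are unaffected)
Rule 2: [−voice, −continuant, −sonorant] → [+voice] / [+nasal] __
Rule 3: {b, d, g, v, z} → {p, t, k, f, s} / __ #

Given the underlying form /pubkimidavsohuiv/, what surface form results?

pupkimidafsohuif

Rule 1 (regressive voicing assimilation): /b/ precedes the voiceless obstruent /k/, so it devoices to [p] by assimilation. /v/ precedes the voiceless obstruent /s/, so it devoices to [f] by assimilation. /pubkimidavsohuiv/ → pupkimidafsohuiv.
Rule 2 (post-nasal voicing): no segment meets the environment; /pupkimidafsohuiv/ is unchanged.
Rule 3 (final devoicing): /v/ is a voiced obstruent in word-final position, so it devoices to [f]. /pupkimidafsohuiv/ → pupkimidafsohuif.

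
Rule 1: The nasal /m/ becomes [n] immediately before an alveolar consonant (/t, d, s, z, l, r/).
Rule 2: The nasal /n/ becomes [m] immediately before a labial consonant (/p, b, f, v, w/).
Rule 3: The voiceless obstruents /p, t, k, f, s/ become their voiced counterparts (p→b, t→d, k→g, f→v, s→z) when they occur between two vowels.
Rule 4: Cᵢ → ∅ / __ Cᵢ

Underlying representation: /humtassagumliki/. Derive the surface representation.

Rule 1 (nasal place assimilation): /m/ precedes the alveolar consonant /t/, so it assimilates in place to [n]. /m/ precedes the alveolar consonant /l/, so it assimilates in place to [n]. /humtassagumliki/ → huntassagunliki.
Rule 2 (nasal place assimilation): no segment meets the environment; /huntassagunliki/ is unchanged.
Rule 3 (intervocalic voicing): /k/ is a voiceless obstruent between vowels /i/ and /i/, so it voices to [g]. /huntassagunliki/ → huntassagunligi.
Rule 4 (degemination): /ss/ is a geminate; the first /s/ deletes. /huntassagunligi/ → huntasagunligi.

huntasagunligi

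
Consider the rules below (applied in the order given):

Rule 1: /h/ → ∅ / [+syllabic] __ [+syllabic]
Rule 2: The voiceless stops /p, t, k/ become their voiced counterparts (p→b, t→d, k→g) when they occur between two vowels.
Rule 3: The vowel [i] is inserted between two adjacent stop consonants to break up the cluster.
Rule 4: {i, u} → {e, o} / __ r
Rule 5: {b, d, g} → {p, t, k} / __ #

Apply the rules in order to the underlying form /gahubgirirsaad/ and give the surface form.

gaubigerersaat

Rule 1 (intervocalic h-deletion): /h/ occurs between vowels /a/ and /u/, so it deletes. /gahubgirirsaad/ → gaubgirirsaad.
Rule 2 (intervocalic voicing): no segment meets the environment; /gaubgirirsaad/ is unchanged.
Rule 3 (stop-cluster i-epenthesis): /b/ and /g/ form a stop–stop cluster, so [i] is inserted between them. /gaubgirirsaad/ → gaubigirirsaad.
Rule 4 (pre-rhotic lowering): /i/ is a high vowel immediately before /r/, so it lowers to [e]. /i/ is a high vowel immediately before /r/, so it lowers to [e]. /gaubigirirsaad/ → gaubigerersaad.
Rule 5 (final devoicing): /d/ is a voiced stop in word-final position, so it devoices to [t]. /gaubigerersaad/ → gaubigerersaat.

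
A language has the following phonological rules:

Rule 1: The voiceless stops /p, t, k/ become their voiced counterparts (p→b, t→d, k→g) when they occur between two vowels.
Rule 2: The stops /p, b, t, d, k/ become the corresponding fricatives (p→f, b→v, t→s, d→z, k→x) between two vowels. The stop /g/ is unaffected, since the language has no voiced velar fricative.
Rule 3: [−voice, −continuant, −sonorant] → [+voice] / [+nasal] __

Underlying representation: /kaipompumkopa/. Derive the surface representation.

Rule 1 (intervocalic voicing): /p/ is a voiceless stop between vowels /i/ and /o/, so it voices to [b]. /p/ is a voiceless stop between vowels /o/ and /a/, so it voices to [b]. /kaipompumkopa/ → kaibompumkoba.
Rule 2 (intervocalic spirantization): /b/ is a stop between vowels /i/ and /o/, so it spirantizes to the fricative [v]. /b/ is a stop between vowels /o/ and /a/, so it spirantizes to the fricative [v]. /kaibompumkoba/ → kaivompumkova.
Rule 3 (post-nasal voicing): /p/ is a voiceless stop immediately after the nasal /m/, so it voices to [b]. /k/ is a voiceless stop immediately after the nasal /m/, so it voices to [g]. /kaivompumkova/ → kaivombumgova.

kaivombumgova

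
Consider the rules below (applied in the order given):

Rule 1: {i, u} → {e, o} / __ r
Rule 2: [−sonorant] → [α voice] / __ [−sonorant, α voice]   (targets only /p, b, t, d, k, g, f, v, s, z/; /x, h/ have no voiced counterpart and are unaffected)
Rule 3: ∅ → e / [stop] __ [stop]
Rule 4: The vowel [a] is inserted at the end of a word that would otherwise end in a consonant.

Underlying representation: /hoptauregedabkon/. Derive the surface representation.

Rule 1 (pre-rhotic lowering): /u/ is a high vowel immediately before /r/, so it lowers to [o]. /hoptauregedabkon/ → hoptaoregedabkon.
Rule 2 (regressive voicing assimilation): /b/ precedes the voiceless obstruent /k/, so it devoices to [p] by assimilation. /hoptaoregedabkon/ → hoptaoregedapkon.
Rule 3 (stop-cluster e-epenthesis): /p/ and /t/ form a stop–stop cluster, so [e] is inserted between them. /p/ and /k/ form a stop–stop cluster, so [e] is inserted between them. /hoptaoregedapkon/ → hopetaoregedapekon.
Rule 4 (final a-epenthesis): the form ends in the consonant /n/, so [a] is inserted word-finally. /hopetaoregedapekon/ → hopetaoregedapekona.

hopetaoregedapekona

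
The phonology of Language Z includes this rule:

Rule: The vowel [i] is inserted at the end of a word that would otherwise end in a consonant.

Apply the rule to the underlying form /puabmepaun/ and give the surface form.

puabmepauni

the form ends in the consonant /n/, so [i] is inserted word-finally.
Surface form: [puabmepauni].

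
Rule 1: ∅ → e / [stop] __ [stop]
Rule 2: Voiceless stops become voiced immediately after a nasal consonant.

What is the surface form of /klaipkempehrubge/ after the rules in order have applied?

klaipekembehrubege

Rule 1 (stop-cluster e-epenthesis): /p/ and /k/ form a stop–stop cluster, so [e] is inserted between them. /b/ and /g/ form a stop–stop cluster, so [e] is inserted between them. /klaipkempehrubge/ → klaipekempehrubege.
Rule 2 (post-nasal voicing): /p/ is a voiceless stop immediately after the nasal /m/, so it voices to [b]. /klaipekempehrubege/ → klaipekembehrubege.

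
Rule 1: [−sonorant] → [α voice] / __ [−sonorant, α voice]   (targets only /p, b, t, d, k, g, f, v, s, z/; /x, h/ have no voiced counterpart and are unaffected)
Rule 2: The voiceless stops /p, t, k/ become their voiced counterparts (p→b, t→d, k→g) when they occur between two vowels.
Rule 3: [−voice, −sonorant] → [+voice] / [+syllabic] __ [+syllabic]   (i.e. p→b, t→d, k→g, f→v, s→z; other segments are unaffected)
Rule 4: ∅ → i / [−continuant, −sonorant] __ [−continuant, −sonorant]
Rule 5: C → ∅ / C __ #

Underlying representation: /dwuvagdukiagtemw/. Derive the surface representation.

dwuvagidugiakitem

Rule 1 (regressive voicing assimilation): /g/ precedes the voiceless obstruent /t/, so it devoices to [k] by assimilation. /dwuvagdukiagtemw/ → dwuvagdukiaktemw.
Rule 2 (intervocalic voicing): /k/ is a voiceless stop between vowels /u/ and /i/, so it voices to [g]. /dwuvagdukiaktemw/ → dwuvagdugiaktemw.
Rule 3 (intervocalic voicing): no segment meets the environment; /dwuvagdugiaktemw/ is unchanged.
Rule 4 (stop-cluster i-epenthesis): /g/ and /d/ form a stop–stop cluster, so [i] is inserted between them. /k/ and /t/ form a stop–stop cluster, so [i] is inserted between them. /dwuvagdugiaktemw/ → dwuvagidugiakitemw.
Rule 5 (final cluster simplification): /w/ is the second consonant of a word-final cluster /mw/, so it deletes. /dwuvagidugiakitemw/ → dwuvagidugiakitem.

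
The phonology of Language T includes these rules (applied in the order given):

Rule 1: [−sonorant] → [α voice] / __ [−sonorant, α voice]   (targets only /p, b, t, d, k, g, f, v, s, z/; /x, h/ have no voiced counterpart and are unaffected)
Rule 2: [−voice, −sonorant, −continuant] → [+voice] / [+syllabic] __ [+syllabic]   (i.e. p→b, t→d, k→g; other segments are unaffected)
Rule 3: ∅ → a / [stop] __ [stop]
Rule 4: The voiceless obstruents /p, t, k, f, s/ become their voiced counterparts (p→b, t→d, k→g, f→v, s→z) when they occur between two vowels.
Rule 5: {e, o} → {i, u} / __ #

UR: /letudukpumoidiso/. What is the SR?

Rule 1 (regressive voicing assimilation): no segment meets the environment; /letudukpumoidiso/ is unchanged.
Rule 2 (intervocalic voicing): /t/ is a voiceless stop between vowels /e/ and /u/, so it voices to [d]. /letudukpumoidiso/ → ledudukpumoidiso.
Rule 3 (stop-cluster a-epenthesis): /k/ and /p/ form a stop–stop cluster, so [a] is inserted between them. /ledudukpumoidiso/ → ledudukapumoidiso.
Rule 4 (intervocalic voicing): /k/ is a voiceless obstruent between vowels /u/ and /a/, so it voices to [g]. /p/ is a voiceless obstruent between vowels /a/ and /u/, so it voices to [b]. /s/ is a voiceless obstruent between vowels /i/ and /o/, so it voices to [z]. /ledudukapumoidiso/ → ledudugabumoidizo.
Rule 5 (final vowel raising): /o/ is a mid vowel in word-final position, so it raises to [u]. /ledudugabumoidizo/ → ledudugabumoidizu.

ledudugabumoidizu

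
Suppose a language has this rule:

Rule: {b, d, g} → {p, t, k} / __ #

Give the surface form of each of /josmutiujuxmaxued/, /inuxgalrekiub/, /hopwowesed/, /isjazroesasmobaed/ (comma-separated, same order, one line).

josmutiujuxmaxuet, inuxgalrekiup, hopwoweset, isjazroesasmobaet

/josmutiujuxmaxued/: /d/ is a voiced stop in word-final position, so it devoices to [t]. → [josmutiujuxmaxuet].
/inuxgalrekiub/: /b/ is a voiced stop in word-final position, so it devoices to [p]. → [inuxgalrekiup].
/hopwowesed/: /d/ is a voiced stop in word-final position, so it devoices to [t]. → [hopwoweset].
/isjazroesasmobaed/: /d/ is a voiced stop in word-final position, so it devoices to [t]. → [isjazroesasmobaet].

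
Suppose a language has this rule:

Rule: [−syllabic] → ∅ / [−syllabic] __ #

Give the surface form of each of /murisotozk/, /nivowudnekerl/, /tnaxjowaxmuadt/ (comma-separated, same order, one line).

/murisotozk/: /k/ is the second consonant of a word-final cluster /zk/, so it deletes. → [murisotoz].
/nivowudnekerl/: /l/ is the second consonant of a word-final cluster /rl/, so it deletes. → [nivowudneker].
/tnaxjowaxmuadt/: /t/ is the second consonant of a word-final cluster /dt/, so it deletes. → [tnaxjowaxmuad].

murisotoz, nivowudneker, tnaxjowaxmuad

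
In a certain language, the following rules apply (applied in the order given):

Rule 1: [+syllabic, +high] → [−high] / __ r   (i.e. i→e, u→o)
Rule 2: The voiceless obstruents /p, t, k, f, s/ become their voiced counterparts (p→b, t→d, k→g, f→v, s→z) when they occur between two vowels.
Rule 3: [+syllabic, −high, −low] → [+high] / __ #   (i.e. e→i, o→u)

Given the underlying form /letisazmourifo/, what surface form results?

Rule 1 (pre-rhotic lowering): /u/ is a high vowel immediately before /r/, so it lowers to [o]. /letisazmourifo/ → letisazmoorifo.
Rule 2 (intervocalic voicing): /t/ is a voiceless obstruent between vowels /e/ and /i/, so it voices to [d]. /s/ is a voiceless obstruent between vowels /i/ and /a/, so it voices to [z]. /f/ is a voiceless obstruent between vowels /i/ and /o/, so it voices to [v]. /letisazmoorifo/ → ledizazmoorivo.
Rule 3 (final vowel raising): /o/ is a mid vowel in word-final position, so it raises to [u]. /ledizazmoorivo/ → ledizazmoorivu.

ledizazmoorivu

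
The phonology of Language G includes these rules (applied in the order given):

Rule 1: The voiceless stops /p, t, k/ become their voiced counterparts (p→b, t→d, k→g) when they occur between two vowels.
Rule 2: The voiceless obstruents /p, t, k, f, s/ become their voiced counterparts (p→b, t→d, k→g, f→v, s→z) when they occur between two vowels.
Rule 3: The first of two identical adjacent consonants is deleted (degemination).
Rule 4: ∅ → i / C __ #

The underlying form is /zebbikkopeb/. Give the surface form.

zebikobebi

Rule 1 (intervocalic voicing): /p/ is a voiceless stop between vowels /o/ and /e/, so it voices to [b]. /zebbikkopeb/ → zebbikkobeb.
Rule 2 (intervocalic voicing): no segment meets the environment; /zebbikkobeb/ is unchanged.
Rule 3 (degemination): /bb/ is a geminate; the first /b/ deletes. /kk/ is a geminate; the first /k/ deletes. /zebbikkobeb/ → zebikobeb.
Rule 4 (final i-epenthesis): the form ends in the consonant /b/, so [i] is inserted word-finally. /zebikobeb/ → zebikobebi.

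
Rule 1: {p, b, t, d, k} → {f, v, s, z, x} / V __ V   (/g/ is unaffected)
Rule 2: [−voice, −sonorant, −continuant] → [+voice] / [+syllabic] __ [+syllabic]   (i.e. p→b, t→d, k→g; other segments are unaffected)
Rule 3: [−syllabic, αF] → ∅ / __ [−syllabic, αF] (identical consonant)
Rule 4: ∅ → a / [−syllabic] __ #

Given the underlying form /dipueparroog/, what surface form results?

Rule 1 (intervocalic spirantization): /p/ is a stop between vowels /i/ and /u/, so it spirantizes to the fricative [f]. /p/ is a stop between vowels /e/ and /a/, so it spirantizes to the fricative [f]. /dipueparroog/ → difuefarroog.
Rule 2 (intervocalic voicing): no segment meets the environment; /difuefarroog/ is unchanged.
Rule 3 (degemination): /rr/ is a geminate; the first /r/ deletes. /difuefarroog/ → difuefaroog.
Rule 4 (final a-epenthesis): the form ends in the consonant /g/, so [a] is inserted word-finally. /difuefaroog/ → difuefarooga.

difuefarooga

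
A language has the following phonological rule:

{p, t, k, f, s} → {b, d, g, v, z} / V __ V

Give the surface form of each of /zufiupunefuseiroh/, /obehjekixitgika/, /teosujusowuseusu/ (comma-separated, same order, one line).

zuviubunevuzeiroh, obehjegixitgiga, teozujuzowuzeuzu

/zufiupunefuseiroh/: /f/ is a voiceless obstruent between vowels /u/ and /i/, so it voices to [v]. /p/ is a voiceless obstruent between vowels /u/ and /u/, so it voices to [b]. /f/ is a voiceless obstruent between vowels /e/ and /u/, so it voices to [v]. /s/ is a voiceless obstruent between vowels /u/ and /e/, so it voices to [z]. → [zuviubunevuzeiroh].
/obehjekixitgika/: /k/ is a voiceless obstruent between vowels /e/ and /i/, so it voices to [g]. /k/ is a voiceless obstruent between vowels /i/ and /a/, so it voices to [g]. → [obehjegixitgiga].
/teosujusowuseusu/: /s/ is a voiceless obstruent between vowels /o/ and /u/, so it voices to [z]. /s/ is a voiceless obstruent between vowels /u/ and /o/, so it voices to [z]. /s/ is a voiceless obstruent between vowels /u/ and /e/, so it voices to [z]. /s/ is a voiceless obstruent between vowels /u/ and /u/, so it voices to [z]. → [teozujuzowuzeuzu].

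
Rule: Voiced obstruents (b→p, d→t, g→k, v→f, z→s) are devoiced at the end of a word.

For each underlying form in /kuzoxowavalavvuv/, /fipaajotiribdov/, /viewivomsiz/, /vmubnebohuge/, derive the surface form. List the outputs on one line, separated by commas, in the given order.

/kuzoxowavalavvuv/: /v/ is a voiced obstruent in word-final position, so it devoices to [f]. → [kuzoxowavalavvuf].
/fipaajotiribdov/: /v/ is a voiced obstruent in word-final position, so it devoices to [f]. → [fipaajotiribdof].
/viewivomsiz/: /z/ is a voiced obstruent in word-final position, so it devoices to [s]. → [viewivomsis].
/vmubnebohuge/: the rule's environment is not met; surfaces unchanged as [vmubnebohuge].

kuzoxowavalavvuf, fipaajotiribdof, viewivomsis, vmubnebohuge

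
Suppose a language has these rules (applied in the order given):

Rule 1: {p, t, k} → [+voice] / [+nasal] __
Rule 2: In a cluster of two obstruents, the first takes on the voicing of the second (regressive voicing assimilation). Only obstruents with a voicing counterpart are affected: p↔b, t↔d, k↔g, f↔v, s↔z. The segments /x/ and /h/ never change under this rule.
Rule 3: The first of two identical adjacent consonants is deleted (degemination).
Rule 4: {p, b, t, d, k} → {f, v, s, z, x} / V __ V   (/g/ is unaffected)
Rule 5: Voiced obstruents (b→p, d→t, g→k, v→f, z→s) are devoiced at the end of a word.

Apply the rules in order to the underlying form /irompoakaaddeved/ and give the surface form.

iromboaxaazevet

Rule 1 (post-nasal voicing): /p/ is a voiceless stop immediately after the nasal /m/, so it voices to [b]. /irompoakaaddeved/ → iromboakaaddeved.
Rule 2 (regressive voicing assimilation): no segment meets the environment; /iromboakaaddeved/ is unchanged.
Rule 3 (degemination): /dd/ is a geminate; the first /d/ deletes. /iromboakaaddeved/ → iromboakaadeved.
Rule 4 (intervocalic spirantization): /k/ is a stop between vowels /a/ and /a/, so it spirantizes to the fricative [x]. /d/ is a stop between vowels /a/ and /e/, so it spirantizes to the fricative [z]. /iromboakaadeved/ → iromboaxaazeved.
Rule 5 (final devoicing): /d/ is a voiced obstruent in word-final position, so it devoices to [t]. /iromboaxaazeved/ → iromboaxaazevet.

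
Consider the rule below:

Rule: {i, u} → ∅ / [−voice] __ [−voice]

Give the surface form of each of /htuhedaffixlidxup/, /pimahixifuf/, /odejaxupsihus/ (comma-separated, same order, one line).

/htuhedaffixlidxup/: /u/ is a high vowel flanked by voiceless consonants /t/ and /h/, so it deletes. /i/ is a high vowel flanked by voiceless consonants /f/ and /x/, so it deletes. /u/ is a high vowel flanked by voiceless consonants /x/ and /p/, so it deletes. → [hthedaffxlidxp].
/pimahixifuf/: /i/ is a high vowel flanked by voiceless consonants /h/ and /x/, so it deletes. /i/ is a high vowel flanked by voiceless consonants /x/ and /f/, so it deletes. /u/ is a high vowel flanked by voiceless consonants /f/ and /f/, so it deletes. → [pimahxff].
/odejaxupsihus/: /u/ is a high vowel flanked by voiceless consonants /x/ and /p/, so it deletes. /i/ is a high vowel flanked by voiceless consonants /s/ and /h/, so it deletes. /u/ is a high vowel flanked by voiceless consonants /h/ and /s/, so it deletes. → [odejaxpshs].

hthedaffxlidxp, pimahxff, odejaxpshs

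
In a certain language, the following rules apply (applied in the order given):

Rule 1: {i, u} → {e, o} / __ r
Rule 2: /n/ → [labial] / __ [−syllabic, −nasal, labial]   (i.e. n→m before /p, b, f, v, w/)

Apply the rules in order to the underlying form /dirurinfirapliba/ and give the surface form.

Rule 1 (pre-rhotic lowering): /i/ is a high vowel immediately before /r/, so it lowers to [e]. /u/ is a high vowel immediately before /r/, so it lowers to [o]. /i/ is a high vowel immediately before /r/, so it lowers to [e]. /dirurinfirapliba/ → derorinferapliba.
Rule 2 (nasal place assimilation): /n/ precedes the labial consonant /f/, so it assimilates in place to [m]. /derorinferapliba/ → derorimferapliba.

derorimferapliba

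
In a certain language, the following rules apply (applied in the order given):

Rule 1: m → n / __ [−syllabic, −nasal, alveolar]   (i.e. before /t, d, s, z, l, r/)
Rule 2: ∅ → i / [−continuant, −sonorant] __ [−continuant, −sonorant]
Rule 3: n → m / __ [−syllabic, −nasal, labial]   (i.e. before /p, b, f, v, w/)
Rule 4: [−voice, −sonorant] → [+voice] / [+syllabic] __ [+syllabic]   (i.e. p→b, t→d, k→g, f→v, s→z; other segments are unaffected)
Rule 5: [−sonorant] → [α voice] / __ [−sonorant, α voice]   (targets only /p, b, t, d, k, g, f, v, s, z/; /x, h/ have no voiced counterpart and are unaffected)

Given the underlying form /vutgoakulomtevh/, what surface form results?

Rule 1 (nasal place assimilation): /m/ precedes the alveolar consonant /t/, so it assimilates in place to [n]. /vutgoakulomtevh/ → vutgoakulontevh.
Rule 2 (stop-cluster i-epenthesis): /t/ and /g/ form a stop–stop cluster, so [i] is inserted between them. /vutgoakulontevh/ → vutigoakulontevh.
Rule 3 (nasal place assimilation): no segment meets the environment; /vutigoakulontevh/ is unchanged.
Rule 4 (intervocalic voicing): /t/ is a voiceless obstruent between vowels /u/ and /i/, so it voices to [d]. /k/ is a voiceless obstruent between vowels /a/ and /u/, so it voices to [g]. /vutigoakulontevh/ → vudigoagulontevh.
Rule 5 (regressive voicing assimilation): /v/ precedes the voiceless obstruent /h/, so it devoices to [f] by assimilation. /vudigoagulontevh/ → vudigoagulontefh.

vudigoagulontefh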